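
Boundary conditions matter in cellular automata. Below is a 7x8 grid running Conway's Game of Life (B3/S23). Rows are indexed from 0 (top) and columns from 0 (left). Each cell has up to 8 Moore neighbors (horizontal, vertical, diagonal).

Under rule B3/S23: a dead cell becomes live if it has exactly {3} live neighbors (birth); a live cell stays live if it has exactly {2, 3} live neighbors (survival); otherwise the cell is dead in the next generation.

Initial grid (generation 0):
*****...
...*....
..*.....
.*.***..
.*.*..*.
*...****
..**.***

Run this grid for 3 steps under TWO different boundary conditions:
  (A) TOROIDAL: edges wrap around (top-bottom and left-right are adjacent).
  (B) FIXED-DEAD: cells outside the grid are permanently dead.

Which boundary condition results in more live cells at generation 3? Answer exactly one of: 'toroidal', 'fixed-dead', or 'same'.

Under TOROIDAL boundary, generation 3:
.*......
.*..*...
..**.*.*
.*.**...
...**...
***.....
.....**.
Population = 17

Under FIXED-DEAD boundary, generation 3:
..***...
.*..**..
*.*..*..
*..**...
...**...
***.....
........
Population = 17

Comparison: toroidal=17, fixed-dead=17 -> same

Answer: same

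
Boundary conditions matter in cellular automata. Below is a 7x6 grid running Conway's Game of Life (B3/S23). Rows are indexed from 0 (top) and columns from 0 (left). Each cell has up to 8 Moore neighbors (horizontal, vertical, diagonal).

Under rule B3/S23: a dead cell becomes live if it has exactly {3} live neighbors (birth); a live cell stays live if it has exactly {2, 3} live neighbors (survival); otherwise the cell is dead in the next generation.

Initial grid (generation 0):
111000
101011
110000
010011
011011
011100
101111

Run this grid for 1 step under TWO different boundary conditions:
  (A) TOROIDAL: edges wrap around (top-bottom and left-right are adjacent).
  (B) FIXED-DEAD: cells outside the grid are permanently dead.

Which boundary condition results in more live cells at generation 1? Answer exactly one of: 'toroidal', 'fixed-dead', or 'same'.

Under TOROIDAL boundary, generation 1:
000000
001100
001100
000110
000001
000000
000011
Population = 9

Under FIXED-DEAD boundary, generation 1:
101100
001100
101100
000111
100001
100000
000010
Population = 15

Comparison: toroidal=9, fixed-dead=15 -> fixed-dead

Answer: fixed-dead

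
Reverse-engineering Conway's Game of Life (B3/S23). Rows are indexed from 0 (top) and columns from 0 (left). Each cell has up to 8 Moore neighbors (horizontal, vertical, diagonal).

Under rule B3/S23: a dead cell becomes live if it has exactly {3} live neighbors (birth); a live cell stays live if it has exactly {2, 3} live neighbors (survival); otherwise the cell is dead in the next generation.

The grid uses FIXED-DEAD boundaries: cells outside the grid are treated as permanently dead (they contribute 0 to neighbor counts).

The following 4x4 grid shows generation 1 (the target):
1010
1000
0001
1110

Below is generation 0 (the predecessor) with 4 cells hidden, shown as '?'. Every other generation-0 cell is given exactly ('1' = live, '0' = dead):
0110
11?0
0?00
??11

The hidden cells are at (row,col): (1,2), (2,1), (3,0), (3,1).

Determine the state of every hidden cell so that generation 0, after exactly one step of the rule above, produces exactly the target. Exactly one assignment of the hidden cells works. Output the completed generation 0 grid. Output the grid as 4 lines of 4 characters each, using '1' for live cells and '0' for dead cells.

Hidden generation-0 cells (in order): (1,2), (2,1), (3,0), (3,1).
A hidden cell only influences target cells in its own 3x3 neighborhood. Try each of the 2^4 = 16 assignments, step the completed generation 0 forward once under B3/S23, and compare with the target:
  (1,2)=0 (2,1)=0 (3,0)=0 (3,1)=0 -> step gives (0,1)='1' but target has '0' -> reject
  (1,2)=0 (2,1)=0 (3,0)=0 (3,1)=1 -> step gives (0,1)='1' but target has '0' -> reject
  (1,2)=0 (2,1)=0 (3,0)=1 (3,1)=0 -> step gives (0,1)='1' but target has '0' -> reject
  (1,2)=0 (2,1)=0 (3,0)=1 (3,1)=1 -> step gives (0,1)='1' but target has '0' -> reject
  (1,2)=0 (2,1)=1 (3,0)=0 (3,1)=0 -> step gives (0,1)='1' but target has '0' -> reject
  (1,2)=0 (2,1)=1 (3,0)=0 (3,1)=1 -> step gives (0,1)='1' but target has '0' -> reject
  (1,2)=0 (2,1)=1 (3,0)=1 (3,1)=0 -> step gives (0,1)='1' but target has '0' -> reject
  (1,2)=0 (2,1)=1 (3,0)=1 (3,1)=1 -> step gives (0,1)='1' but target has '0' -> reject
  (1,2)=1 (2,1)=0 (3,0)=0 (3,1)=0 -> step gives (1,2)='1' but target has '0' -> reject
  (1,2)=1 (2,1)=0 (3,0)=0 (3,1)=1 -> step gives (1,2)='1' but target has '0' -> reject
  (1,2)=1 (2,1)=0 (3,0)=1 (3,1)=0 -> step gives (1,2)='1' but target has '0' -> reject
  (1,2)=1 (2,1)=0 (3,0)=1 (3,1)=1 -> step gives (1,2)='1' but target has '0' -> reject
  (1,2)=1 (2,1)=1 (3,0)=0 (3,1)=0 -> step gives (2,0)='1' but target has '0' -> reject
  (1,2)=1 (2,1)=1 (3,0)=0 (3,1)=1 -> step gives (3,0)='0' but target has '1' -> reject
  (1,2)=1 (2,1)=1 (3,0)=1 (3,1)=0 -> step gives (3,0)='0' but target has '1' -> reject
  (1,2)=1 (2,1)=1 (3,0)=1 (3,1)=1 -> step reproduces the target at every cell -> ACCEPT
Unique solution: (1,2)=live, (2,1)=live, (3,0)=live, (3,1)=live.
Check: live-neighbor counts of every cell in the completed generation 0:
3432
3542
5663
2331
Applying B3/S23 to generation 0 with these counts gives:
1010
1000
0001
1110
which matches the target exactly.

Answer: 0110
1110
0100
1111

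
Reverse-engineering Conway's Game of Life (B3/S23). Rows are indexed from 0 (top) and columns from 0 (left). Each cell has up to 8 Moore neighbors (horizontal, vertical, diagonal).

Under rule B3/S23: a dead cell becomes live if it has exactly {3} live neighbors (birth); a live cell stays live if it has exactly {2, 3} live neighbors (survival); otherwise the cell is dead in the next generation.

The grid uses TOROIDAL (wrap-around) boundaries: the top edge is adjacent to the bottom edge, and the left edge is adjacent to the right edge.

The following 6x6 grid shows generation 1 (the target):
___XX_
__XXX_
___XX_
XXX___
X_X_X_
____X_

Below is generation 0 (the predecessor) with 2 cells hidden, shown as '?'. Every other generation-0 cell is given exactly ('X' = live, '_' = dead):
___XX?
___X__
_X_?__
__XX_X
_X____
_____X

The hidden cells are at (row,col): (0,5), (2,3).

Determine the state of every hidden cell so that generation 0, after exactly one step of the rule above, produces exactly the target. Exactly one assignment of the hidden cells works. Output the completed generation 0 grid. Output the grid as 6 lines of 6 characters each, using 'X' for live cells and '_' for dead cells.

Answer: ___XX_
___X__
_X____
__XX_X
_X____
_____X

Derivation:
Hidden generation-0 cells (in order): (0,5), (2,3).
A hidden cell only influences target cells in its own 3x3 neighborhood. Try each of the 2^2 = 4 assignments, step the completed generation 0 forward once under B3/S23, and compare with the target:
  (0,5)=_ (2,3)=_ -> step reproduces the target at every cell -> ACCEPT
  (0,5)=_ (2,3)=X -> step gives (1,2)='_' but target has 'X' -> reject
  (0,5)=X (2,3)=_ -> step gives (0,4)='_' but target has 'X' -> reject
  (0,5)=X (2,3)=X -> step gives (0,4)='_' but target has 'X' -> reject
Unique solution: (0,5)=dead, (2,3)=dead.
Check: live-neighbor counts of every cell in the completed generation 0:
102232
113231
214331
333120
313232
212231
Applying B3/S23 to generation 0 with these counts gives:
___XX_
__XXX_
___XX_
XXX___
X_X_X_
____X_
which matches the target exactly.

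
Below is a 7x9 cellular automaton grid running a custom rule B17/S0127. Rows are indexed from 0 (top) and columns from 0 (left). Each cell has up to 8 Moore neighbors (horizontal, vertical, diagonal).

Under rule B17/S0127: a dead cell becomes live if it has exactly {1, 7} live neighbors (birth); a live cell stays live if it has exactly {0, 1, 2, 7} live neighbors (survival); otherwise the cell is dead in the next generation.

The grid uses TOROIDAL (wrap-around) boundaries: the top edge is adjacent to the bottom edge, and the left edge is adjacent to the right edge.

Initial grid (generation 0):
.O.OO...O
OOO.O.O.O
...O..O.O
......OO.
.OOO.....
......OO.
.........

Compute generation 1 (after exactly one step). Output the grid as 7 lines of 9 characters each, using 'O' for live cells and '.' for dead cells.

Simulating step by step:
Generation 0 (given above): 20 live cells
Generation 1: 18 live cells
(generation 1 grid is the final answer)

Answer: ....O.O.O
......O..
...O.....
......O..
OOOOO....
O...OOOOO
.O.......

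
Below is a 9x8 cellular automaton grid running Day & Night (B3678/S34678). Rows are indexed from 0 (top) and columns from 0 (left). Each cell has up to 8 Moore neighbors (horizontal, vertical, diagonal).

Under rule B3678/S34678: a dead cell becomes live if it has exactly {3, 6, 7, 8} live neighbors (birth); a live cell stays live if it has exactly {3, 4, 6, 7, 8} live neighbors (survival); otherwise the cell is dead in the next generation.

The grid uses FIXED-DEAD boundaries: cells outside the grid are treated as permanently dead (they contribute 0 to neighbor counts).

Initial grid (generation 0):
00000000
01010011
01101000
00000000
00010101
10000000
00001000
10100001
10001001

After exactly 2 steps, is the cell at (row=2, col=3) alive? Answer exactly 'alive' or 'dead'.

Simulating step by step:
Generation 0 (given above): 18 live cells
Generation 1: 10 live cells
00000000
00000000
00110000
00111000
00000000
00001000
01000000
01010000
01000000
Generation 2: 9 live cells
00000000
00000000
00111000
00110000
00001000
00000000
00100000
10000000
00100000

Cell (2,3) at generation 2: 1 -> alive

Answer: alive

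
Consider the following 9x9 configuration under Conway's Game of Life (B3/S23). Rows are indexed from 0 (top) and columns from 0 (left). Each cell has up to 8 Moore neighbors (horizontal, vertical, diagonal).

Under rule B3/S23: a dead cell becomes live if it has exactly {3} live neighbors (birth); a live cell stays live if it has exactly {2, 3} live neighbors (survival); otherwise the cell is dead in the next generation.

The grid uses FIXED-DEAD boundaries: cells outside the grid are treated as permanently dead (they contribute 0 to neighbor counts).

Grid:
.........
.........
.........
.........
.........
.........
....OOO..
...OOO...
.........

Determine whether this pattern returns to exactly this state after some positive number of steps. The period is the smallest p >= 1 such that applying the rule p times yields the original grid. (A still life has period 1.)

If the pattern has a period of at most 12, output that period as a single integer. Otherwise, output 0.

Simulating and comparing each generation to the original:
Gen 0 (original, given above): 6 live cells
Gen 1: 6 live cells, differs from original
Gen 2: 6 live cells, MATCHES original -> period = 2

Answer: 2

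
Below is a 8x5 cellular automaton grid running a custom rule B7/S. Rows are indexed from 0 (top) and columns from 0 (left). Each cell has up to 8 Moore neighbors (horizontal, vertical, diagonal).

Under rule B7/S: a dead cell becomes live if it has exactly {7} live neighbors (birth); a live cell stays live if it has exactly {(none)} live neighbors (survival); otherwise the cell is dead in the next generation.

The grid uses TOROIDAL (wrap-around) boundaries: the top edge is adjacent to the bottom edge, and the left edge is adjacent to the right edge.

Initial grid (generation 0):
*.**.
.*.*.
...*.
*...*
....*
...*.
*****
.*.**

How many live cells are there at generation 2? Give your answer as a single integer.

Simulating step by step:
Generation 0 (given above): 18 live cells
Generation 1: 1 live cells
.....
.....
.....
.....
.....
.....
.....
..*..
Generation 2: 0 live cells
.....
.....
.....
.....
.....
.....
.....
.....
Population at generation 2: 0

Answer: 0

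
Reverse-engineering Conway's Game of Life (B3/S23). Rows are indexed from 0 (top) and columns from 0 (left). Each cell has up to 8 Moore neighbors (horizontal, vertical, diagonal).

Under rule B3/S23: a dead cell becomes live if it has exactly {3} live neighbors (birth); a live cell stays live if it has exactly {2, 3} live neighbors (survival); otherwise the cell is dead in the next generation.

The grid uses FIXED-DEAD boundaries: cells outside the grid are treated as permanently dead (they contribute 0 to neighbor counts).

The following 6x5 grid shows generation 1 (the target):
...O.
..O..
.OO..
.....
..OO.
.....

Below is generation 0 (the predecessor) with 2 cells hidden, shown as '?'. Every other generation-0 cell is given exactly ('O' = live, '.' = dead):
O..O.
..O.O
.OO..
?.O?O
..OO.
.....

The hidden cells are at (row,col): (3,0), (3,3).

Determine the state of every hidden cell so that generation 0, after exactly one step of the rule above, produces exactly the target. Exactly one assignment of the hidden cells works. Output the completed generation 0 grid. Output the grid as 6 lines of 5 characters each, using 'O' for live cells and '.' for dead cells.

Hidden generation-0 cells (in order): (3,0), (3,3).
A hidden cell only influences target cells in its own 3x3 neighborhood. Try each of the 2^2 = 4 assignments, step the completed generation 0 forward once under B3/S23, and compare with the target:
  (3,0)=. (3,3)=. -> step reproduces the target at every cell -> ACCEPT
  (3,0)=. (3,3)=O -> step gives (2,2)='.' but target has 'O' -> reject
  (3,0)=O (3,3)=. -> step gives (2,1)='.' but target has 'O' -> reject
  (3,0)=O (3,3)=O -> step gives (2,1)='.' but target has 'O' -> reject
Unique solution: (3,0)=dead, (3,3)=dead.
Check: live-neighbor counts of every cell in the completed generation 0:
02222
24341
13352
14451
02232
01221
Applying B3/S23 to generation 0 with these counts gives:
...O.
..O..
.OO..
.....
..OO.
.....
which matches the target exactly.

Answer: O..O.
..O.O
.OO..
..O.O
..OO.
.....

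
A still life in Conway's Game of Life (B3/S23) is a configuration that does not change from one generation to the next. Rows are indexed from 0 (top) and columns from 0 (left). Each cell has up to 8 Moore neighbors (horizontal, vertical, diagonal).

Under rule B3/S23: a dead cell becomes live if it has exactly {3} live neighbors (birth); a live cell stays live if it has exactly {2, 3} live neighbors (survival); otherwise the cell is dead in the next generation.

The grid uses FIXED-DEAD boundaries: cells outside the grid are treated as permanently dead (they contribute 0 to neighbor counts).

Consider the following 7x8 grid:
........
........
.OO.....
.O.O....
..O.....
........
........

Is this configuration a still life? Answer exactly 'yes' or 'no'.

Answer: yes

Derivation:
Compute generation 1 and compare to generation 0 (given above):
Generation 1:
........
........
.OO.....
.O.O....
..O.....
........
........
The grids are IDENTICAL -> still life.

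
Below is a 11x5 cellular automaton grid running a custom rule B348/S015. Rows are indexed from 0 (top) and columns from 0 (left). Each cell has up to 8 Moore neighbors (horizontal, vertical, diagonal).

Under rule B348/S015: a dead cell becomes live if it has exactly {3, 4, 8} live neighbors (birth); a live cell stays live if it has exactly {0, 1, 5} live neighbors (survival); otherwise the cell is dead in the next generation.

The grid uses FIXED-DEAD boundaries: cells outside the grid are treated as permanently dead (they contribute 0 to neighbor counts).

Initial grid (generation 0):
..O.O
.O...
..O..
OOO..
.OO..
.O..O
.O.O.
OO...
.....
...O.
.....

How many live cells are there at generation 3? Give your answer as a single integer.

Answer: 17

Derivation:
Simulating step by step:
Generation 0 (given above): 16 live cells
Generation 1: 18 live cells
..O.O
..OO.
O....
.O.O.
OO.O.
O..OO
O.OO.
..O..
.....
...O.
.....
Generation 2: 17 live cells
...OO
.O...
OOOO.
O.OO.
....O
.....
OO..O
.O.O.
.....
...O.
.....
Generation 3: 17 live cells
...OO
O..OO
.OO..
....O
...OO
.....
..O.O
O.OO.
..O..
...O.
.....
Population at generation 3: 17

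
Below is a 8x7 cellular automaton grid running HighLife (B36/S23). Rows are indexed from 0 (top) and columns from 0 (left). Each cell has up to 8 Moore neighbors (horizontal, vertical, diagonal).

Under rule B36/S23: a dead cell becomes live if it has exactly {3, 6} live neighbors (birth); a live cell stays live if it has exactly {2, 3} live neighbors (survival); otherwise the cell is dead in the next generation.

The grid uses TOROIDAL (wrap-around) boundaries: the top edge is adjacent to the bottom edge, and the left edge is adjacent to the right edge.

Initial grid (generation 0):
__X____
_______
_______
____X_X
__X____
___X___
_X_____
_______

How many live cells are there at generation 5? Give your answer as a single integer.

Simulating step by step:
Generation 0 (given above): 6 live cells
Generation 1: 2 live cells
_______
_______
_______
_______
___X___
__X____
_______
_______
Generation 2: 0 live cells
_______
_______
_______
_______
_______
_______
_______
_______
Generation 3: 0 live cells
_______
_______
_______
_______
_______
_______
_______
_______
Generation 4: 0 live cells
_______
_______
_______
_______
_______
_______
_______
_______
Generation 5: 0 live cells
_______
_______
_______
_______
_______
_______
_______
_______
Population at generation 5: 0

Answer: 0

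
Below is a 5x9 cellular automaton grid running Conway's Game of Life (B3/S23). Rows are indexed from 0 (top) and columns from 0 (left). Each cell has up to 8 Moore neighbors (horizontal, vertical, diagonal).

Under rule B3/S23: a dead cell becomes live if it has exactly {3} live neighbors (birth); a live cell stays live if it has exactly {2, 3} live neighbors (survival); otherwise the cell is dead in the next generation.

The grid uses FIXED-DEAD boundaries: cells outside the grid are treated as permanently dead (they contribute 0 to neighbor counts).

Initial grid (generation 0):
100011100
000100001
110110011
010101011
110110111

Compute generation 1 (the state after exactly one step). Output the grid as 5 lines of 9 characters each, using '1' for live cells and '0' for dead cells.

Answer: 000011000
111100101
110100100
000001000
110111101

Derivation:
Simulating step by step:
Generation 0 (given above): 24 live cells
Generation 1: 20 live cells
(generation 1 grid is the final answer)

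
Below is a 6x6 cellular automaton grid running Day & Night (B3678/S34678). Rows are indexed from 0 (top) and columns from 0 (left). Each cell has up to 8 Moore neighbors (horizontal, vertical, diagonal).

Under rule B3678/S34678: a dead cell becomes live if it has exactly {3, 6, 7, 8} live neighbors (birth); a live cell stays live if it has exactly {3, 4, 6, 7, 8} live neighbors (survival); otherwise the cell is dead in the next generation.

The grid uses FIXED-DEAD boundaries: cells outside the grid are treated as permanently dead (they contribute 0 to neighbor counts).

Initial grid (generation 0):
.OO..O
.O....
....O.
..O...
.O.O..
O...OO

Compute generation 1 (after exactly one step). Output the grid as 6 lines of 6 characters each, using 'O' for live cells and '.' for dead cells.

Simulating step by step:
Generation 0 (given above): 11 live cells
Generation 1: 4 live cells
(generation 1 grid is the final answer)

Answer: ......
..O...
......
...O..
..O.O.
......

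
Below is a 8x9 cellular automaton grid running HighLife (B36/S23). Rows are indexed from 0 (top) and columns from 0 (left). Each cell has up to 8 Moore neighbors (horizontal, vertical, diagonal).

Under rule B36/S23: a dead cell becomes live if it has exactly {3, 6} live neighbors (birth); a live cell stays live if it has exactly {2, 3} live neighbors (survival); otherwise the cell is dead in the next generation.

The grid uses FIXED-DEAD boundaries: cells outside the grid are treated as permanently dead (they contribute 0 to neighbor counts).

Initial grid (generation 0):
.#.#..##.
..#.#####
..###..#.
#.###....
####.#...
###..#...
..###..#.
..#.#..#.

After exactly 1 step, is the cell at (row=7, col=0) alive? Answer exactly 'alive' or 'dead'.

Answer: dead

Derivation:
Simulating step by step:
Generation 0 (given above): 34 live cells
Generation 1: 22 live cells
..###...#
.#.#....#
.......##
##...#...
.....#...
#..#.##..
....###..
..#.#....

Cell (7,0) at generation 1: 0 -> dead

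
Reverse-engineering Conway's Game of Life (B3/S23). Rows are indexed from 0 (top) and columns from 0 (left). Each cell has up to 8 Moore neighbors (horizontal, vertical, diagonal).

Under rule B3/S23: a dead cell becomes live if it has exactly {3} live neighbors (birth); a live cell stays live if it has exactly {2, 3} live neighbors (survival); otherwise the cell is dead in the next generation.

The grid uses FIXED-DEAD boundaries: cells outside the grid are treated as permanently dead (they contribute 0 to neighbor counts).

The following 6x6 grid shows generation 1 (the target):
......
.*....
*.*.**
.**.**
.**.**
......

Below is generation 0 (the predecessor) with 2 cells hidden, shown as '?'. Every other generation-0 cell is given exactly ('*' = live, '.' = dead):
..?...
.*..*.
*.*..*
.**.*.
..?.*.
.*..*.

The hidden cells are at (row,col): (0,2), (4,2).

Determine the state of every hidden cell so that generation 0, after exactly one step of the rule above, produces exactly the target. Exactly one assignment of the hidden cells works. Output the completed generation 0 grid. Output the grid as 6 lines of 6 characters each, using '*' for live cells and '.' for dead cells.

Answer: ......
.*..*.
*.*..*
.**.*.
....*.
.*..*.

Derivation:
Hidden generation-0 cells (in order): (0,2), (4,2).
A hidden cell only influences target cells in its own 3x3 neighborhood. Try each of the 2^2 = 4 assignments, step the completed generation 0 forward once under B3/S23, and compare with the target:
  (0,2)=. (4,2)=. -> step reproduces the target at every cell -> ACCEPT
  (0,2)=. (4,2)=* -> step gives (3,1)='.' but target has '*' -> reject
  (0,2)=* (4,2)=. -> step gives (1,2)='*' but target has '.' -> reject
  (0,2)=* (4,2)=* -> step gives (1,2)='*' but target has '.' -> reject
Unique solution: (0,2)=dead, (4,2)=dead.
Check: live-neighbor counts of every cell in the completed generation 0:
111111
222212
253432
232423
233423
101212
Applying B3/S23 to generation 0 with these counts gives:
......
.*....
*.*.**
.**.**
.**.**
......
which matches the target exactly.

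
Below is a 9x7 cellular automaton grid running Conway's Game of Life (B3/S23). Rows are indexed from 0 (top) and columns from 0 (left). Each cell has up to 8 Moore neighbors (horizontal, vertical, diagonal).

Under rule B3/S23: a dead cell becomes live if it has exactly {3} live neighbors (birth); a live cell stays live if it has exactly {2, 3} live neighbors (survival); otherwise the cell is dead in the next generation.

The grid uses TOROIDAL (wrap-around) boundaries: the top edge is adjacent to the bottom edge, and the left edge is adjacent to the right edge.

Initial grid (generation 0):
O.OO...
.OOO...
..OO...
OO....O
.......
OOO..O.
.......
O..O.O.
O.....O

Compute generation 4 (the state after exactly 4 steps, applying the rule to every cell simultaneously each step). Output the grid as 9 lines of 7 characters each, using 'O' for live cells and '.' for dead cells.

Answer: O......
....O..
O....OO
OO.....
O.....O
O......
..O.O..
OO.OO..
.O.OO..

Derivation:
Simulating step by step:
Generation 0 (given above): 20 live cells
Generation 1: 18 live cells
O..O..O
....O..
...O...
OOO....
..O....
.O.....
O.O.O..
O......
O.OOO..
Generation 2: 27 live cells
OOO..OO
...OO..
.OOO...
.OOO...
O.O....
.OOO...
O......
O.O.O.O
O.OOO..
Generation 3: 20 live cells
O....OO
....OOO
.O.....
O......
O......
O.OO...
O.....O
O.O.OOO
....O..
Generation 4: 19 live cells
(generation 4 grid is the final answer)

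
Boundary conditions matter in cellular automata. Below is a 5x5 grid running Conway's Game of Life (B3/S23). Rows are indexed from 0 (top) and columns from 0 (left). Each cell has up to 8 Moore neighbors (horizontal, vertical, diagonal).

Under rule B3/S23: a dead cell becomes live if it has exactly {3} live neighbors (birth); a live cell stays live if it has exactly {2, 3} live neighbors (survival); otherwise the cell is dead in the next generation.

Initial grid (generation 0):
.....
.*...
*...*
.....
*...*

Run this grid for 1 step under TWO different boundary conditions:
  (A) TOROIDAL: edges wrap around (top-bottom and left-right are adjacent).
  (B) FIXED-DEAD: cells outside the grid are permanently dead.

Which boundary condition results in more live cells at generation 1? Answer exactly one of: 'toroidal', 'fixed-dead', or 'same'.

Answer: toroidal

Derivation:
Under TOROIDAL boundary, generation 1:
*....
*....
*....
.....
.....
Population = 3

Under FIXED-DEAD boundary, generation 1:
.....
.....
.....
.....
.....
Population = 0

Comparison: toroidal=3, fixed-dead=0 -> toroidal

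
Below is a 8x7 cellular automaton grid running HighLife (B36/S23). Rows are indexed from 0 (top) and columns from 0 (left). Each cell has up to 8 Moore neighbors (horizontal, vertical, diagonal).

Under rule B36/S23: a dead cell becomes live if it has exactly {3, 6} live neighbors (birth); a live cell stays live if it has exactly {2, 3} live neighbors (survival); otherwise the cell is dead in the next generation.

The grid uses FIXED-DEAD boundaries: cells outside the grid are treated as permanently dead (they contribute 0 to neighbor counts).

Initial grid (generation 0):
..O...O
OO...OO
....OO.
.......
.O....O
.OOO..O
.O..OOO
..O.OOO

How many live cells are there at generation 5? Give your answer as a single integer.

Answer: 16

Derivation:
Simulating step by step:
Generation 0 (given above): 22 live cells
Generation 1: 20 live cells
.O...OO
.O..O.O
....OOO
.....O.
.O.....
OO.OO.O
.O.....
...OO.O
Generation 2: 17 live cells
.....OO
....O..
....O.O
....OOO
OOO.OO.
OO.....
OO.....
.......
Generation 3: 16 live cells
.....O.
....O.O
...OOOO
.O....O
O.OOO.O
.......
OO.....
.......
Generation 4: 17 live cells
.....O.
...O.OO
...OO.O
.O...OO
.OOO.O.
O.OO...
.......
.......
Generation 5: 16 live cells
....OOO
...O..O
..OO.O.
.O....O
O..O.OO
...OO..
.......
.......
Population at generation 5: 16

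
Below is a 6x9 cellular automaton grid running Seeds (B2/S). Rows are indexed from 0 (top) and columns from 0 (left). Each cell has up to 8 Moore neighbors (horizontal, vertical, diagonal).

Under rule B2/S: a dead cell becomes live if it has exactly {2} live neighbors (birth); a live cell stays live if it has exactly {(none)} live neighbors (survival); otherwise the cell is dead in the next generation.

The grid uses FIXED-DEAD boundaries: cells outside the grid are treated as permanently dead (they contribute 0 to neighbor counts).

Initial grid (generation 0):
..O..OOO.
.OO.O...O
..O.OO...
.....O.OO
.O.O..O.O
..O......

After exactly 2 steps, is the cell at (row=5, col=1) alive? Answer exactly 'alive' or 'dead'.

Answer: dead

Derivation:
Simulating step by step:
Generation 0 (given above): 19 live cells
Generation 1: 8 live cells
....O...O
.........
.........
.O.......
....OO...
.O.O...O.
Generation 2: 9 live cells
.........
.........
.........
....OO...
OO.O..O..
..O..OO..

Cell (5,1) at generation 2: 0 -> dead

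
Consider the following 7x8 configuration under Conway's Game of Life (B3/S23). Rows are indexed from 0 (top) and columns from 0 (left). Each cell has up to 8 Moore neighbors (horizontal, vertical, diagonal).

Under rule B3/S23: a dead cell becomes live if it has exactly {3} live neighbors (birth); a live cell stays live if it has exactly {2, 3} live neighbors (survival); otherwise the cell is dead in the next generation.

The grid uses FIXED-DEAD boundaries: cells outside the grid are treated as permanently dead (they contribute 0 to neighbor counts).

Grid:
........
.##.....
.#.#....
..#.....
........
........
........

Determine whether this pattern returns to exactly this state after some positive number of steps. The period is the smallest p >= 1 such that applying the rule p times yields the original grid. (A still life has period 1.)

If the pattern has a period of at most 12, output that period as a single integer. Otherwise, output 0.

Answer: 1

Derivation:
Simulating and comparing each generation to the original:
Gen 0 (original, given above): 5 live cells
Gen 1: 5 live cells, MATCHES original -> period = 1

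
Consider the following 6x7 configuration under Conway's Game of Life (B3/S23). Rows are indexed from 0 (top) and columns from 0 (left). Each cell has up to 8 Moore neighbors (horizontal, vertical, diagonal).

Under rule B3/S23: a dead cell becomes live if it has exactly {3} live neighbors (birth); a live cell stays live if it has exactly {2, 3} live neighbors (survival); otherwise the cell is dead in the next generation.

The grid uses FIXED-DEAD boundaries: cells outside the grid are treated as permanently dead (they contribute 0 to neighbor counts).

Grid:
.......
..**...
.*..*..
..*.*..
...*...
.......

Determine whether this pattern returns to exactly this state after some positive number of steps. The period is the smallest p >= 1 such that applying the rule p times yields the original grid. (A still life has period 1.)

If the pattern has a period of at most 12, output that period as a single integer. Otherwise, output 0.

Simulating and comparing each generation to the original:
Gen 0 (original, given above): 7 live cells
Gen 1: 7 live cells, MATCHES original -> period = 1

Answer: 1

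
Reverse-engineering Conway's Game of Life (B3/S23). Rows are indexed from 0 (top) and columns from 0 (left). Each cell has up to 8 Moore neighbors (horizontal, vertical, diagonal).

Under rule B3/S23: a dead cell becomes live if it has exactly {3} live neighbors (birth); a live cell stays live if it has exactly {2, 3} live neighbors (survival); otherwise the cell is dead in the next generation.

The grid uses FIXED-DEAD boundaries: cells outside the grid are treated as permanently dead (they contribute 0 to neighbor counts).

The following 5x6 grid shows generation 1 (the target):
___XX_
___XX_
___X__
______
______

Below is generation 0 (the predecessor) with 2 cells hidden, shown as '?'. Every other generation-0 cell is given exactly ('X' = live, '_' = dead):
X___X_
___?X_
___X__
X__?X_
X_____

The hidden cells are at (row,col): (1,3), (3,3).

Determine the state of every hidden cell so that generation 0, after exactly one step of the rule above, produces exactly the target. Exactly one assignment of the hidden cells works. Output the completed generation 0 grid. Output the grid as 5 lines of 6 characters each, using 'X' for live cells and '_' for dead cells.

Hidden generation-0 cells (in order): (1,3), (3,3).
A hidden cell only influences target cells in its own 3x3 neighborhood. Try each of the 2^2 = 4 assignments, step the completed generation 0 forward once under B3/S23, and compare with the target:
  (1,3)=_ (3,3)=_ -> step gives (0,3)='_' but target has 'X' -> reject
  (1,3)=_ (3,3)=X -> step gives (0,3)='_' but target has 'X' -> reject
  (1,3)=X (3,3)=_ -> step reproduces the target at every cell -> ACCEPT
  (1,3)=X (3,3)=X -> step gives (2,2)='X' but target has '_' -> reject
Unique solution: (1,3)=live, (3,3)=dead.
Check: live-neighbor counts of every cell in the completed generation 0:
011322
112332
112342
121211
120111
Applying B3/S23 to generation 0 with these counts gives:
___XX_
___XX_
___X__
______
______
which matches the target exactly.

Answer: X___X_
___XX_
___X__
X___X_
X_____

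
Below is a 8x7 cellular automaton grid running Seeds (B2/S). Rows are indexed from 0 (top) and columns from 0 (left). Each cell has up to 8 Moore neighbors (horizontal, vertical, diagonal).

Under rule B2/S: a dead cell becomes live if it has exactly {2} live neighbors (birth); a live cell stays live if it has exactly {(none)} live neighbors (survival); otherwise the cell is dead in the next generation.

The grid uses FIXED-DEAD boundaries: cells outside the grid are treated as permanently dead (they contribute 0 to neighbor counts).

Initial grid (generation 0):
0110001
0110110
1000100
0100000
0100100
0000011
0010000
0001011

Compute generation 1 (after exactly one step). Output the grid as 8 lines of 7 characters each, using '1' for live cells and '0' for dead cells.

Simulating step by step:
Generation 0 (given above): 18 live cells
Generation 1: 17 live cells
(generation 1 grid is the final answer)

Answer: 1000100
0000001
0000000
0011110
1010001
0111100
0001000
0010100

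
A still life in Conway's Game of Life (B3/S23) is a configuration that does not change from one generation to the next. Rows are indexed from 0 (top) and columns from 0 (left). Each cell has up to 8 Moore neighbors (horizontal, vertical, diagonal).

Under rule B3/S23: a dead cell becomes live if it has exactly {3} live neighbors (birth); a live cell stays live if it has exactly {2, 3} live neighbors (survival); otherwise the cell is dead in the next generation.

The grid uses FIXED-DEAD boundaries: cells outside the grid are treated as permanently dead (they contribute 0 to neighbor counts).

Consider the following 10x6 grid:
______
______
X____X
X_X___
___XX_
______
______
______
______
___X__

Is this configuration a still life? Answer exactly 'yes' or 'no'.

Answer: no

Derivation:
Compute generation 1 and compare to generation 0 (given above):
Generation 1:
______
______
_X____
_X_XX_
___X__
______
______
______
______
______
Cell (2,0) differs: gen0=1 vs gen1=0 -> NOT a still life.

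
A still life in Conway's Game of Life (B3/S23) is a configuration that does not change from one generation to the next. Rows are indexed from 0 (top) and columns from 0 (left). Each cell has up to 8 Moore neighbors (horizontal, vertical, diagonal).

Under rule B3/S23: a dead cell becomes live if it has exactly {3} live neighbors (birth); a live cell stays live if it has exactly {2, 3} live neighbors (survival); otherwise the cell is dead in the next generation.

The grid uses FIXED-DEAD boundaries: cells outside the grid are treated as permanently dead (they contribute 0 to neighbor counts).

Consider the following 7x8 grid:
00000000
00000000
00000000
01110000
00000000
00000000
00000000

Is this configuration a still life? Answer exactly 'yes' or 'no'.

Answer: no

Derivation:
Compute generation 1 and compare to generation 0 (given above):
Generation 1:
00000000
00000000
00100000
00100000
00100000
00000000
00000000
Cell (2,2) differs: gen0=0 vs gen1=1 -> NOT a still life.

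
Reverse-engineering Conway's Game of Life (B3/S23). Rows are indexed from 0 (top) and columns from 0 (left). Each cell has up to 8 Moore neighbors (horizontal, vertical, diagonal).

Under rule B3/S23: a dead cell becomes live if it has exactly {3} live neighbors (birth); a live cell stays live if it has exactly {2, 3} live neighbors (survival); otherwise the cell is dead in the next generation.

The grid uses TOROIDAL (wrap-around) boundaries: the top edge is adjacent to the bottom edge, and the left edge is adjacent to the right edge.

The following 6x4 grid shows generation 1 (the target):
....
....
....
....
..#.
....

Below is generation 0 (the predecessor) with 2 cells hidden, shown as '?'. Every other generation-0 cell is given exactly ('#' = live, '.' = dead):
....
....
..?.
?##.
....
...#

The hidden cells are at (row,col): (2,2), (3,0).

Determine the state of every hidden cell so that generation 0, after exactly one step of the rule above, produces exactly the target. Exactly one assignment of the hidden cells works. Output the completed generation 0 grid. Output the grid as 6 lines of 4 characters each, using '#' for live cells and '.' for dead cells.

Answer: ....
....
....
.##.
....
...#

Derivation:
Hidden generation-0 cells (in order): (2,2), (3,0).
A hidden cell only influences target cells in its own 3x3 neighborhood. Try each of the 2^2 = 4 assignments, step the completed generation 0 forward once under B3/S23, and compare with the target:
  (2,2)=. (3,0)=. -> step reproduces the target at every cell -> ACCEPT
  (2,2)=. (3,0)=# -> step gives (2,1)='#' but target has '.' -> reject
  (2,2)=# (3,0)=. -> step gives (2,1)='#' but target has '.' -> reject
  (2,2)=# (3,0)=# -> step gives (2,2)='#' but target has '.' -> reject
Unique solution: (2,2)=dead, (3,0)=dead.
Check: live-neighbor counts of every cell in the completed generation 0:
1011
0000
1221
1111
2232
1010
Applying B3/S23 to generation 0 with these counts gives:
....
....
....
....
..#.
....
which matches the target exactly.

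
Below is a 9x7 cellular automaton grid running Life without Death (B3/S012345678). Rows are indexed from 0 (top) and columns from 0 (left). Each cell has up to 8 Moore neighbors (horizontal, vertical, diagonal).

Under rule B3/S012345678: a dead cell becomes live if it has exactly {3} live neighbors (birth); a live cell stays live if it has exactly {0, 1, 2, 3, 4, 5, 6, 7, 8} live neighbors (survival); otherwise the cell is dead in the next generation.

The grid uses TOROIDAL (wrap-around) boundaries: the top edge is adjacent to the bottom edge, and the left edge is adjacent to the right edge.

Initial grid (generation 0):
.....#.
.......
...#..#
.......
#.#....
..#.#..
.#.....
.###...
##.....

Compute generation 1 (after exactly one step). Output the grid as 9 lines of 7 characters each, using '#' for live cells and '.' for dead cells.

Answer: .....#.
.......
...#..#
.......
####...
..###..
.#.....
.###...
##.....

Derivation:
Simulating step by step:
Generation 0 (given above): 13 live cells
Generation 1: 16 live cells
(generation 1 grid is the final answer)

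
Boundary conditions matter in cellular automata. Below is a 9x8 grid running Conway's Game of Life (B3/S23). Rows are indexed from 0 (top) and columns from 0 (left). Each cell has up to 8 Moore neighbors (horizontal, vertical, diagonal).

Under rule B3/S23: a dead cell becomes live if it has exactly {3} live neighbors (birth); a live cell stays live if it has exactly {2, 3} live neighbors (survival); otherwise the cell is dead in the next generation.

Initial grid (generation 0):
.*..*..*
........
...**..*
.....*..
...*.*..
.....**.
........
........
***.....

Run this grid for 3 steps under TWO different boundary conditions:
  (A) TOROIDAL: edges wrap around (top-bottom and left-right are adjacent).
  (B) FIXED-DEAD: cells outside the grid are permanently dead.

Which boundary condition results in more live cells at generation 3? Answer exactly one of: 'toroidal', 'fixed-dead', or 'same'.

Under TOROIDAL boundary, generation 3:
.***....
..**....
..****..
........
....*...
....***.
.*..***.
**......
*.......
Population = 20

Under FIXED-DEAD boundary, generation 3:
........
........
....**..
........
....*...
....***.
....***.
........
........
Population = 9

Comparison: toroidal=20, fixed-dead=9 -> toroidal

Answer: toroidal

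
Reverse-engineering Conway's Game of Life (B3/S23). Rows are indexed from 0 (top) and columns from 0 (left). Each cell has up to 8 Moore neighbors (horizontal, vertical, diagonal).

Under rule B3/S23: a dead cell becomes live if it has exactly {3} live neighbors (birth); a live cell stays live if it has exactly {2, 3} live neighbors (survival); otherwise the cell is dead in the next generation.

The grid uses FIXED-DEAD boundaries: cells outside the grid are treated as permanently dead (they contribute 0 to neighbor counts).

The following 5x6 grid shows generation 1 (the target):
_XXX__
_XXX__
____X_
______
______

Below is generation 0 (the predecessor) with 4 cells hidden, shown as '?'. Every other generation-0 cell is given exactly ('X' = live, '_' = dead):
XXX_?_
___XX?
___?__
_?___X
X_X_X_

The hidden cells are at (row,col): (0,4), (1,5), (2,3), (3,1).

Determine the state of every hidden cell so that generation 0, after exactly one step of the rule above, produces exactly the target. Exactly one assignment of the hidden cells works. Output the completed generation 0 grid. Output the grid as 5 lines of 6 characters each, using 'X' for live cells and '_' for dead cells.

Answer: XXX___
___XX_
______
_____X
X_X_X_

Derivation:
Hidden generation-0 cells (in order): (0,4), (1,5), (2,3), (3,1).
A hidden cell only influences target cells in its own 3x3 neighborhood. Try each of the 2^4 = 16 assignments, step the completed generation 0 forward once under B3/S23, and compare with the target:
  (0,4)=_ (1,5)=_ (2,3)=_ (3,1)=_ -> step reproduces the target at every cell -> ACCEPT
  (0,4)=_ (1,5)=_ (2,3)=_ (3,1)=X -> step gives (3,1)='X' but target has '_' -> reject
  (0,4)=_ (1,5)=_ (2,3)=X (3,1)=_ -> step gives (1,2)='_' but target has 'X' -> reject
  (0,4)=_ (1,5)=_ (2,3)=X (3,1)=X -> step gives (1,2)='_' but target has 'X' -> reject
  (0,4)=_ (1,5)=X (2,3)=_ (3,1)=_ -> step gives (0,4)='X' but target has '_' -> reject
  (0,4)=_ (1,5)=X (2,3)=_ (3,1)=X -> step gives (0,4)='X' but target has '_' -> reject
  (0,4)=_ (1,5)=X (2,3)=X (3,1)=_ -> step gives (0,4)='X' but target has '_' -> reject
  (0,4)=_ (1,5)=X (2,3)=X (3,1)=X -> step gives (0,4)='X' but target has '_' -> reject
  (0,4)=X (1,5)=_ (2,3)=_ (3,1)=_ -> step gives (0,3)='_' but target has 'X' -> reject
  (0,4)=X (1,5)=_ (2,3)=_ (3,1)=X -> step gives (0,3)='_' but target has 'X' -> reject
  (0,4)=X (1,5)=_ (2,3)=X (3,1)=_ -> step gives (0,3)='_' but target has 'X' -> reject
  (0,4)=X (1,5)=_ (2,3)=X (3,1)=X -> step gives (0,3)='_' but target has 'X' -> reject
  (0,4)=X (1,5)=X (2,3)=_ (3,1)=_ -> step gives (0,3)='_' but target has 'X' -> reject
  (0,4)=X (1,5)=X (2,3)=_ (3,1)=X -> step gives (0,3)='_' but target has 'X' -> reject
  (0,4)=X (1,5)=X (2,3)=X (3,1)=_ -> step gives (0,3)='_' but target has 'X' -> reject
  (0,4)=X (1,5)=X (2,3)=X (3,1)=X -> step gives (0,3)='_' but target has 'X' -> reject
Unique solution: (0,4)=dead, (1,5)=dead, (2,3)=dead, (3,1)=dead.
Check: live-neighbor counts of every cell in the completed generation 0:
122321
233211
001232
121221
020212
Applying B3/S23 to generation 0 with these counts gives:
_XXX__
_XXX__
____X_
______
______
which matches the target exactly.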